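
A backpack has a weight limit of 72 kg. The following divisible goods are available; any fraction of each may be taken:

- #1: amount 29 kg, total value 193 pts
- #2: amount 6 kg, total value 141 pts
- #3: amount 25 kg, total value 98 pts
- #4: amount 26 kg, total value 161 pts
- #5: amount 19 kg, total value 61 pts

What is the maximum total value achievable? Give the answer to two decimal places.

Take in order of value per unit:
- #2 (141/6 per unit): all 6 → value 141, running total 141.00
- #1 (193/29 per unit): all 29 → value 193, running total 334.00
- #4 (161/26 per unit): all 26 → value 161, running total 495.00
- #3 (98/25 per unit): 11 of 25 → value 11×98/25 = 43.1200, running total 538.12
Total 538.12.

538.12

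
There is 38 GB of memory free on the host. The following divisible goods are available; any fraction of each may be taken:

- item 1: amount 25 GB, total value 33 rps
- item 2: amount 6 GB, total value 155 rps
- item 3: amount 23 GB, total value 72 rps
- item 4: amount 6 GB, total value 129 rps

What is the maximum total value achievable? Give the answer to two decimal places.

359.96

Take in order of value per unit:
- item 2 (155/6 per unit): all 6 → value 155, running total 155.00
- item 4 (129/6 per unit): all 6 → value 129, running total 284.00
- item 3 (72/23 per unit): all 23 → value 72, running total 356.00
- item 1 (33/25 per unit): 3 of 25 → value 3×33/25 = 3.9600, running total 359.96
Total 359.96.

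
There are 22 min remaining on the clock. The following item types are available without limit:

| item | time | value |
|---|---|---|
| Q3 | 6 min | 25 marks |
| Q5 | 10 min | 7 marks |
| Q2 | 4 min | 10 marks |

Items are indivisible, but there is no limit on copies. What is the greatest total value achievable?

Best value-per-unit is Q3 at 25/6; filling with it alone gives 3×25 = 75.
Optimal mix: 3×Q3 + 1×Q2 → time 22, value 85.

85 marks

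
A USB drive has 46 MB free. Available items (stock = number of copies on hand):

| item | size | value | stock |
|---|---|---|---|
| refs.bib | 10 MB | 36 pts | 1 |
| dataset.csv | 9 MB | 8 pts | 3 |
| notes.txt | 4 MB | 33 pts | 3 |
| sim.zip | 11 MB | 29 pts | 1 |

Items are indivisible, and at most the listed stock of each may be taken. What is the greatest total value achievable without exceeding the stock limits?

Top feasible selections:
- 1×refs.bib + 1×dataset.csv + 3×notes.txt + 1×sim.zip: size 42, value 172
- 1×refs.bib + 3×notes.txt + 1×sim.zip: size 33, value 164
Best: 172 pts.

172 pts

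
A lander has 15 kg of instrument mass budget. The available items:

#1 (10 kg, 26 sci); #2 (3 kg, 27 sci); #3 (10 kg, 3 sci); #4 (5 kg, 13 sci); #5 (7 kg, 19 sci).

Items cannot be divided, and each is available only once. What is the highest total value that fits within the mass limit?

Check high-value combinations within 15 kg:
- #2+#4+#5: mass 3+5+7=15, value 27+13+19=59
- #1+#2: mass 10+3=13, value 26+27=53
- #2+#5: mass 3+7=10, value 27+19=46
- #2+#4: mass 3+5=8, value 27+13=40
Best: 59 sci.

59 sci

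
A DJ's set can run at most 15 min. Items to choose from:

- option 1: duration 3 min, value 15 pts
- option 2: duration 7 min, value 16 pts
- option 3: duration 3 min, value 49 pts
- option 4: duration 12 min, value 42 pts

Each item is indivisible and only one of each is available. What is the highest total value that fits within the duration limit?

Check high-value combinations within 15 min:
- option 3+option 4: duration 3+12=15, value 49+42=91
- option 1+option 2+option 3: duration 3+7+3=13, value 15+16+49=80
- option 2+option 3: duration 7+3=10, value 16+49=65
- option 1+option 3: duration 3+3=6, value 15+49=64
- option 1+option 4: duration 3+12=15, value 15+42=57
Best: 91 pts.

91 pts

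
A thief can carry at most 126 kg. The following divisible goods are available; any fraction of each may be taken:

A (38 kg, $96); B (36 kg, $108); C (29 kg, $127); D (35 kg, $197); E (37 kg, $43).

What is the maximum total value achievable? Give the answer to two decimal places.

497.68

Take in order of value per unit:
- D (197/35 per unit): all 35 → value 197, running total 197.00
- C (127/29 per unit): all 29 → value 127, running total 324.00
- B (108/36 per unit): all 36 → value 108, running total 432.00
- A (96/38 per unit): 26 of 38 → value 26×96/38 = 65.6842, running total 497.68
Total 497.68.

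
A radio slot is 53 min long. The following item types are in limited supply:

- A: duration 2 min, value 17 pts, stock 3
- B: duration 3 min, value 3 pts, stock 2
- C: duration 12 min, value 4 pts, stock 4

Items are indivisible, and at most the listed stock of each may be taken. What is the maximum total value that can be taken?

Top feasible selections:
- 3×A + 2×B + 3×C: duration 48, value 69
- 3×A + 1×B + 3×C: duration 45, value 66
Best: 69 pts.

69 pts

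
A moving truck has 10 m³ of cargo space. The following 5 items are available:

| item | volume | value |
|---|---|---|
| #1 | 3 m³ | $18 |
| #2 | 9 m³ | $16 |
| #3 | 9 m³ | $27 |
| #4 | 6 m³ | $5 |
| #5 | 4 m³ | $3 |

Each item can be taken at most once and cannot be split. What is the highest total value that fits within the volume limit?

$27

This is a 0/1 knapsack; check combinations near the capacity.
- #3: volume 9, value 27
- #1+#4: volume 3+6=9, value 18+5=23
- #1+#5: volume 3+4=7, value 18+3=21
- #1: volume 3, value 18
Best: $27.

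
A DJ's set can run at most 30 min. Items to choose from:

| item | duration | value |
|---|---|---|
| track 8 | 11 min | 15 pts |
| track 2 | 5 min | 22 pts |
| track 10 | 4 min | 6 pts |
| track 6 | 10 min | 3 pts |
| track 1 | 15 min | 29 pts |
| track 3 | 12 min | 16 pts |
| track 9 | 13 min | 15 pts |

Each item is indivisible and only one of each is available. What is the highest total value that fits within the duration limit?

57 pts

Check high-value combinations within 30 min:
- track 2+track 10+track 1: duration 5+4+15=24, value 22+6+29=57
- track 2+track 6+track 1: duration 5+10+15=30, value 22+3+29=54
- track 8+track 2+track 3: duration 11+5+12=28, value 15+22+16=53
- track 2+track 3+track 9: duration 5+12+13=30, value 22+16+15=53
- track 8+track 2+track 9: duration 11+5+13=29, value 15+22+15=52
Best: 57 pts.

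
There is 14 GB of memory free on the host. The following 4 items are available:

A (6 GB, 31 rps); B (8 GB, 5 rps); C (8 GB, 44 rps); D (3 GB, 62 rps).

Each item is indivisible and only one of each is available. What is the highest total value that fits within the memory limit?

106 rps

This is a 0/1 knapsack; check combinations near the capacity.
- C+D: memory 8+3=11, value 44+62=106
- A+D: memory 6+3=9, value 31+62=93
- A+C: memory 6+8=14, value 31+44=75
Best: 106 rps.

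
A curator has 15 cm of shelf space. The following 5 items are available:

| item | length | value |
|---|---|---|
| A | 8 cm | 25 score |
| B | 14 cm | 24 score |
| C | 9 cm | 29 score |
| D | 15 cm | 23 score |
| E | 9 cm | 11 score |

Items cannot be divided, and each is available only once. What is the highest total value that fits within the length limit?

29 score

Check high-value combinations within 15 cm:
- C: length 9, value 29
- A: length 8, value 25
- B: length 14, value 24
Best: 29 score.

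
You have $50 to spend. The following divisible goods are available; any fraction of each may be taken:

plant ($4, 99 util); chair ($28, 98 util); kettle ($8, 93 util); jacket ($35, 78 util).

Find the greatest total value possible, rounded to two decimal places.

312.29

Take in order of value per unit:
- plant (99/4 per unit): all 4 → value 99, running total 99.00
- kettle (93/8 per unit): all 8 → value 93, running total 192.00
- chair (98/28 per unit): all 28 → value 98, running total 290.00
- jacket (78/35 per unit): 10 of 35 → value 10×78/35 = 22.2857, running total 312.29
Total 312.29.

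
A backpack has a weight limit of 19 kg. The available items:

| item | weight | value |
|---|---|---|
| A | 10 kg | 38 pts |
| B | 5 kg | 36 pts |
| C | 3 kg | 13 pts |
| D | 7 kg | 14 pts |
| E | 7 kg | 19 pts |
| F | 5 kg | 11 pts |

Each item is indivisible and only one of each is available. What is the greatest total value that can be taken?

87 pts

This is a 0/1 knapsack; check combinations near the capacity.
- A+B+C: weight 10+5+3=18, value 38+36+13=87
- A+B: weight 10+5=15, value 38+36=74
- B+D+E: weight 5+7+7=19, value 36+14+19=69
- B+C+E: weight 5+3+7=15, value 36+13+19=68
- B+E+F: weight 5+7+5=17, value 36+19+11=66
Best: 87 pts.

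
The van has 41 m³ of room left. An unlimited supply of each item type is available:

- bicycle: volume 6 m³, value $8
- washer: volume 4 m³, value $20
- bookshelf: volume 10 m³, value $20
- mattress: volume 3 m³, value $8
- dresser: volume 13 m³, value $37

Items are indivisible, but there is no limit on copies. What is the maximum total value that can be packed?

$200

Best value-per-unit is washer at 20/4, and filling with it alone uses volume 10×4=40. No mix of the others beats 10×20 = 200.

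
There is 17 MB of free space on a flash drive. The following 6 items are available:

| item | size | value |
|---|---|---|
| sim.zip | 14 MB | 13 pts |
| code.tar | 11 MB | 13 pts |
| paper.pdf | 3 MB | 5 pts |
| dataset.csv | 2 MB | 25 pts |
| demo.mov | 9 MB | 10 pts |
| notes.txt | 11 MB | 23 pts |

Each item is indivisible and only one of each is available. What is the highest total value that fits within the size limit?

53 pts

This is a 0/1 knapsack; check combinations near the capacity.
- paper.pdf+dataset.csv+notes.txt: size 3+2+11=16, value 5+25+23=53
- dataset.csv+notes.txt: size 2+11=13, value 25+23=48
- code.tar+paper.pdf+dataset.csv: size 11+3+2=16, value 13+5+25=43
- paper.pdf+dataset.csv+demo.mov: size 3+2+9=14, value 5+25+10=40
Best: 53 pts.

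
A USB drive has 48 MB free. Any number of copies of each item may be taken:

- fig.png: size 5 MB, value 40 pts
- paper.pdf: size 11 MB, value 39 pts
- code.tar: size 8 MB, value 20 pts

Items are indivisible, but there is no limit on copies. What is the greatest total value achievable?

360 pts

Best value-per-unit is fig.png at 40/5, and filling with it alone uses size 9×5=45. No mix of the others beats 9×40 = 360.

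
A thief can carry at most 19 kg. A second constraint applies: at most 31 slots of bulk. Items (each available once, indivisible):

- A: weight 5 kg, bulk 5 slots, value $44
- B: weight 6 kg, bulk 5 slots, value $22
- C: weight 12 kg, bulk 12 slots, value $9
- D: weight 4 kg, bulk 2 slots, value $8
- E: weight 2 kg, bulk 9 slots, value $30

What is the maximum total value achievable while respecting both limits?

Feasible sets respecting both limits:
- A+B+D+E: weight 17, bulk 21, value 104
- A+B+E: weight 13, bulk 19, value 96
- A+C+E: weight 19, bulk 26, value 83
Best: $104.

$104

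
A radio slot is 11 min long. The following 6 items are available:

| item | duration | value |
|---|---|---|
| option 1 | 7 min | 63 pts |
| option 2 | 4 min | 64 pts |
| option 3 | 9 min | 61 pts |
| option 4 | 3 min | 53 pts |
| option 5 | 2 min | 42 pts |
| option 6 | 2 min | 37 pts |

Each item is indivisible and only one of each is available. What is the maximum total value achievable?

Check high-value combinations within 11 min:
- option 2+option 4+option 5+option 6: duration 4+3+2+2=11, value 64+53+42+37=196
- option 2+option 4+option 5: duration 4+3+2=9, value 64+53+42=159
- option 2+option 4+option 6: duration 4+3+2=9, value 64+53+37=154
- option 2+option 5+option 6: duration 4+2+2=8, value 64+42+37=143
- option 1+option 5+option 6: duration 7+2+2=11, value 63+42+37=142
Best: 196 pts.

196 pts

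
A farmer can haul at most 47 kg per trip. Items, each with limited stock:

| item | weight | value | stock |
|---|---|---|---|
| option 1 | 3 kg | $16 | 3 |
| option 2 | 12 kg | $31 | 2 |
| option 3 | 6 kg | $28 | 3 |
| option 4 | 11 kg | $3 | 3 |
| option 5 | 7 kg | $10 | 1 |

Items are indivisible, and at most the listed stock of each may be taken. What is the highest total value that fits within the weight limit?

Best selections within weight 47 and stock limits:
- 3×option 1 + 1×option 2 + 3×option 3 + 1×option 5: weight 46, value 173
- 3×option 1 + 2×option 2 + 2×option 3: weight 45, value 166
- 3×option 1 + 1×option 2 + 3×option 3: weight 39, value 163
- 1×option 1 + 2×option 2 + 3×option 3: weight 45, value 162
Best: $173.

$173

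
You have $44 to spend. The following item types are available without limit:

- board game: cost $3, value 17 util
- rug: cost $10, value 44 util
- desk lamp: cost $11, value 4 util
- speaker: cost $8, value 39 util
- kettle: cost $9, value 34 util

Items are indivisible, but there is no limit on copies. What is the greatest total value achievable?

Best value-per-unit is board game at 17/3; filling with it alone gives 14×17 = 238.
Optimal mix: 12×board game + 1×speaker → cost 44, value 243.

243 util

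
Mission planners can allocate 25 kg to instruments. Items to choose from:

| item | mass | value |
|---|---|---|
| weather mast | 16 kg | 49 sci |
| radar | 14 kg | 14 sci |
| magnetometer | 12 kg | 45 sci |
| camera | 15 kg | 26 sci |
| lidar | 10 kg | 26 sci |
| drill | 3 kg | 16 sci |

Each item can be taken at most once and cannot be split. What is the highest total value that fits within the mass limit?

87 sci

This is a 0/1 knapsack; check combinations near the capacity.
- magnetometer+lidar+drill: mass 12+10+3=25, value 45+26+16=87
- magnetometer+lidar: mass 12+10=22, value 45+26=71
- weather mast+drill: mass 16+3=19, value 49+16=65
Best: 87 sci.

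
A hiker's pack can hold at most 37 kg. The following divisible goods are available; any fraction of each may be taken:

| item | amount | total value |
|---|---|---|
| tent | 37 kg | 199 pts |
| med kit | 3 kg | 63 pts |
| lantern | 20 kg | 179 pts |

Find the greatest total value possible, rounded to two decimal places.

317.30

Take in order of value per unit:
- med kit (63/3 per unit): all 3 → value 63, running total 63.00
- lantern (179/20 per unit): all 20 → value 179, running total 242.00
- tent (199/37 per unit): 14 of 37 → value 14×199/37 = 75.2973, running total 317.30
Total 317.30.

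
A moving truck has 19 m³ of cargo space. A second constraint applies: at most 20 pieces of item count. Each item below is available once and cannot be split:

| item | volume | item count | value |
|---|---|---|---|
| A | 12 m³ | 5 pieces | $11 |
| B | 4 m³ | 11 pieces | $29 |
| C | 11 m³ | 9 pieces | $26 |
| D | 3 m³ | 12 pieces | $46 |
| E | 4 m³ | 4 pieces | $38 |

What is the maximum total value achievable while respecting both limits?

$84

Feasible sets respecting both limits:
- D+E: volume 7, item count 16, value 84
- B+E: volume 8, item count 15, value 67
- C+E: volume 15, item count 13, value 64
Best: $84.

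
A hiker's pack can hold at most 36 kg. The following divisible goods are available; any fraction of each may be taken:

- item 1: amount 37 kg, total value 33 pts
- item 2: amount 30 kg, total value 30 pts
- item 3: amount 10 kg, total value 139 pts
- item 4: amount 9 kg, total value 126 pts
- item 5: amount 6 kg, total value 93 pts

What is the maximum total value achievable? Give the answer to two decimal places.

369.00

Take in order of value per unit:
- item 5 (93/6 per unit): all 6 → value 93, running total 93.00
- item 4 (126/9 per unit): all 9 → value 126, running total 219.00
- item 3 (139/10 per unit): all 10 → value 139, running total 358.00
- item 2 (30/30 per unit): 11 of 30 → value 11×30/30 = 11.0000, running total 369.00
Total 369.00.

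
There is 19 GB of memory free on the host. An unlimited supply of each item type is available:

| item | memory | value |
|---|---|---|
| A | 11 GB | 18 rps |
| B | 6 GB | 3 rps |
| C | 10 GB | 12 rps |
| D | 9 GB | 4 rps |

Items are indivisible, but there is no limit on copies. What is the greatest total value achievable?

Best value-per-unit is A at 18/11; filling with it alone gives 1×18 = 18.
Optimal mix: 1×A + 1×B → memory 17, value 21.

21 rps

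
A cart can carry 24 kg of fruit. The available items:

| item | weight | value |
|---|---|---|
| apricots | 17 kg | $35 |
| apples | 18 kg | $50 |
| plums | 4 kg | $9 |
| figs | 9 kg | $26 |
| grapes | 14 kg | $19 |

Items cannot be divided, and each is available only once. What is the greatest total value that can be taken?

$59

Check high-value combinations within 24 kg:
- apples+plums: weight 18+4=22, value 50+9=59
- apples: weight 18, value 50
- figs+grapes: weight 9+14=23, value 26+19=45
- apricots+plums: weight 17+4=21, value 35+9=44
- plums+figs: weight 4+9=13, value 9+26=35
Best: $59.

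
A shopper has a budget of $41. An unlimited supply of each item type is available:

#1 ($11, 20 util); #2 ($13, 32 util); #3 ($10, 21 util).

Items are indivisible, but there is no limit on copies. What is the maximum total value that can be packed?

Best value-per-unit is #2 at 32/13, and filling with it alone uses cost 3×13=39. No mix of the others beats 3×32 = 96.

96 util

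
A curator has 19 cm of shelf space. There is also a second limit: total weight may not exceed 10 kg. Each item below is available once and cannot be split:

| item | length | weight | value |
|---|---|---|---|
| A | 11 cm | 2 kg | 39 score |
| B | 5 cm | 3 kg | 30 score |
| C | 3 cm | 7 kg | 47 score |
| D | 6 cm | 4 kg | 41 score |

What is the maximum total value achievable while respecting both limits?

Feasible sets respecting both limits:
- A+C: length 14, weight 9, value 86
- A+D: length 17, weight 6, value 80
- B+C: length 8, weight 10, value 77
- B+D: length 11, weight 7, value 71
Best: 86 score.

86 score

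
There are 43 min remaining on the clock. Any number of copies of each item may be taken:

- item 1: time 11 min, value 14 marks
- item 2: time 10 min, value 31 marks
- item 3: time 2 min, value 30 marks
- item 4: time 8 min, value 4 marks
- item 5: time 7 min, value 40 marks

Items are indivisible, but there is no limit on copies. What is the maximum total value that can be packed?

Best value-per-unit is item 3 at 30/2, and filling with it alone uses time 21×2=42. No mix of the others beats 21×30 = 630.

630 marks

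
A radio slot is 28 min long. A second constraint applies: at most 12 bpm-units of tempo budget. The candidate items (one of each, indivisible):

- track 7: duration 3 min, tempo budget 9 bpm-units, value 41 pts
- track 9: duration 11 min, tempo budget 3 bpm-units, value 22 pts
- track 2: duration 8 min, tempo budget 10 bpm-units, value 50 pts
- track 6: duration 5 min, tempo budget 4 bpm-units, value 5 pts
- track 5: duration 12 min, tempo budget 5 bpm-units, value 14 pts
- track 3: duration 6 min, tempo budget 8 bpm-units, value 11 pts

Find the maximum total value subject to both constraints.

Feasible sets respecting both limits:
- track 7+track 9: duration 14, tempo budget 12, value 63
- track 2: duration 8, tempo budget 10, value 50
- track 7: duration 3, tempo budget 9, value 41
- track 9+track 6+track 5: duration 28, tempo budget 12, value 41
Best: 63 pts.

63 pts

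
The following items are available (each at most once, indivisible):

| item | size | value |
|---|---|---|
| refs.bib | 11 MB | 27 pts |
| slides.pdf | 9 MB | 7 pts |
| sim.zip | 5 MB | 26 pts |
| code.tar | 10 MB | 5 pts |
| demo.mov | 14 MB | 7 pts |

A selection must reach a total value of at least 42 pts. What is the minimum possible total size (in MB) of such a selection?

Subsets with value ≥ 42, sorted by total size:
- refs.bib+sim.zip: size 16, value 53
- refs.bib+slides.pdf+sim.zip: size 25, value 60
- refs.bib+sim.zip+code.tar: size 26, value 58
- refs.bib+sim.zip+demo.mov: size 30, value 60
Minimum size: 16 MB.

16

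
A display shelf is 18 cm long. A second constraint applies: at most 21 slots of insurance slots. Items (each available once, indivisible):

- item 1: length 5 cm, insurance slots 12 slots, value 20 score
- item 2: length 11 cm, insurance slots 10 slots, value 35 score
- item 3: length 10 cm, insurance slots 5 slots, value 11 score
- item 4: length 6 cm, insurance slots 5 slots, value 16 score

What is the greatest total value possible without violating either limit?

51 score

Feasible sets respecting both limits:
- item 2+item 4: length 17, insurance slots 15, value 51
- item 1+item 4: length 11, insurance slots 17, value 36
- item 2: length 11, insurance slots 10, value 35
Best: 51 score.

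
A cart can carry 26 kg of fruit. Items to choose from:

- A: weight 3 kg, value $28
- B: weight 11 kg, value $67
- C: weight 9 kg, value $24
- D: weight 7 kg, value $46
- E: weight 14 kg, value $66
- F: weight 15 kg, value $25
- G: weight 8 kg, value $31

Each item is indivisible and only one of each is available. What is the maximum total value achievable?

$144

Check high-value combinations within 26 kg:
- B+D+G: weight 11+7+8=26, value 67+46+31=144
- A+B+D: weight 3+11+7=21, value 28+67+46=141
- A+D+E: weight 3+7+14=24, value 28+46+66=140
Best: $144.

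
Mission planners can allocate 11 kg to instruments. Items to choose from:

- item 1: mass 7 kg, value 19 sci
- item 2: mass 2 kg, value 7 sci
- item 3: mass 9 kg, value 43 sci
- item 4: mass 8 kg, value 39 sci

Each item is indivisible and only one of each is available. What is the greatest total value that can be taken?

This is a 0/1 knapsack; check combinations near the capacity.
- item 2+item 3: mass 2+9=11, value 7+43=50
- item 2+item 4: mass 2+8=10, value 7+39=46
- item 3: mass 9, value 43
Best: 50 sci.

50 sci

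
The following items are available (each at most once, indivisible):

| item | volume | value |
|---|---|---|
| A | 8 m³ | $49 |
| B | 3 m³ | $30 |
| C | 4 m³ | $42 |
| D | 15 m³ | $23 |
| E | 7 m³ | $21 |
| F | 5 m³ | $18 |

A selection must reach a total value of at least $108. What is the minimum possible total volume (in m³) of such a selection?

Subsets with value ≥ 108, sorted by total volume:
- A+B+C: volume 15, value 121
- A+C+F: volume 17, value 109
- A+C+E: volume 19, value 112
- B+C+E+F: volume 19, value 111
Minimum volume: 15 m³.

15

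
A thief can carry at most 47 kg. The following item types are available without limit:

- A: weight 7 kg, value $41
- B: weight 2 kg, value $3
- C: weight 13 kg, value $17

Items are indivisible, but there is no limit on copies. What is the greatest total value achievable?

$252

Best value-per-unit is A at 41/7; filling with it alone gives 6×41 = 246.
Optimal mix: 6×A + 2×B → weight 46, value 252.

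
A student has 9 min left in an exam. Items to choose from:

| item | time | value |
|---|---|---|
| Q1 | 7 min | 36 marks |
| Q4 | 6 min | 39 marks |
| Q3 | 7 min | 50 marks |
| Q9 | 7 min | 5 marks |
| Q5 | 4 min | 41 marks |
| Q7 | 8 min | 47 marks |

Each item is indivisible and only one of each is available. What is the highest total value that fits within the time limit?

50 marks

Check high-value combinations within 9 min:
- Q3: time 7, value 50
- Q7: time 8, value 47
- Q5: time 4, value 41
- Q4: time 6, value 39
Best: 50 marks.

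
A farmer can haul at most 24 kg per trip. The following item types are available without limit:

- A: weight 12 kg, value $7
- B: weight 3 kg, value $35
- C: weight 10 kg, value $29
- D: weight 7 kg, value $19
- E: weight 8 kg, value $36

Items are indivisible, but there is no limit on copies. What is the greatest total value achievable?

Best value-per-unit is B at 35/3, and filling with it alone uses weight 8×3=24. No mix of the others beats 8×35 = 280.

$280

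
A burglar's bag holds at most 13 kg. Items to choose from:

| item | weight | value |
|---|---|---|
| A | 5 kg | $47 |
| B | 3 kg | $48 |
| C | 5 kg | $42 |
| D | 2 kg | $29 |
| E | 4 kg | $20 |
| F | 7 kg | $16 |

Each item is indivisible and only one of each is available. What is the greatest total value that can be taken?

Check high-value combinations within 13 kg:
- A+B+C: weight 5+3+5=13, value 47+48+42=137
- A+B+D: weight 5+3+2=10, value 47+48+29=124
- B+C+D: weight 3+5+2=10, value 48+42+29=119
- A+C+D: weight 5+5+2=12, value 47+42+29=118
- A+B+E: weight 5+3+4=12, value 47+48+20=115
Best: $137.

$137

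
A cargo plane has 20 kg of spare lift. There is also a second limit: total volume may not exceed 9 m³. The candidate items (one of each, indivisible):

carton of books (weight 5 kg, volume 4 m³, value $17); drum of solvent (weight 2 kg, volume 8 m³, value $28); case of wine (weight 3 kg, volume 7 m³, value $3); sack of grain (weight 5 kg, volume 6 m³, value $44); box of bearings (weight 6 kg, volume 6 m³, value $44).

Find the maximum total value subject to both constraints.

$44

Feasible sets respecting both limits:
- sack of grain: weight 5, volume 6, value 44
- box of bearings: weight 6, volume 6, value 44
- drum of solvent: weight 2, volume 8, value 28
Best: $44.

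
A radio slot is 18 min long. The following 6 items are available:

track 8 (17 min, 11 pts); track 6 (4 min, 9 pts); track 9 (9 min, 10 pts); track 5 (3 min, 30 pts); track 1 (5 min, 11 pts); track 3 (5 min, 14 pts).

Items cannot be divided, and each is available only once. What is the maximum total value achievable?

64 pts

Check high-value combinations within 18 min:
- track 6+track 5+track 1+track 3: duration 4+3+5+5=17, value 9+30+11+14=64
- track 5+track 1+track 3: duration 3+5+5=13, value 30+11+14=55
- track 9+track 5+track 3: duration 9+3+5=17, value 10+30+14=54
- track 6+track 5+track 3: duration 4+3+5=12, value 9+30+14=53
Best: 64 pts.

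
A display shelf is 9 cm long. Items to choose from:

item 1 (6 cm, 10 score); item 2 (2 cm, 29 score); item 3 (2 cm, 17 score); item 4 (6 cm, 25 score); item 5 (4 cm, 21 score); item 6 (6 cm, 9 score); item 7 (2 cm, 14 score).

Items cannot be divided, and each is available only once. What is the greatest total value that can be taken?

67 score

Check high-value combinations within 9 cm:
- item 2+item 3+item 5: length 2+2+4=8, value 29+17+21=67
- item 2+item 5+item 7: length 2+4+2=8, value 29+21+14=64
- item 2+item 3+item 7: length 2+2+2=6, value 29+17+14=60
- item 2+item 4: length 2+6=8, value 29+25=54
Best: 67 score.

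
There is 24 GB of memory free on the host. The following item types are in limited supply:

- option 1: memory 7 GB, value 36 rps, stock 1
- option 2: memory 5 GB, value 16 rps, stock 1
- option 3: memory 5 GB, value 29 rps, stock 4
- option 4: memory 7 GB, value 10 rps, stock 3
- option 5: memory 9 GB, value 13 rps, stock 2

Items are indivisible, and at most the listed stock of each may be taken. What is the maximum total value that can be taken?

Best selections within memory 24 and stock limits:
- 1×option 1 + 3×option 3: memory 22, value 123
- 4×option 3: memory 20, value 116
- 1×option 1 + 1×option 2 + 2×option 3: memory 22, value 110
- 1×option 1 + 2×option 3 + 1×option 4: memory 24, value 104
Best: 123 rps.

123 rps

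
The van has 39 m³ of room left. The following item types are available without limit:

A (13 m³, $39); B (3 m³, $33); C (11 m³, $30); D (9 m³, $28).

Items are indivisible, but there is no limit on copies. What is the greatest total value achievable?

$429

Best value-per-unit is B at 33/3, and filling with it alone uses volume 13×3=39. No mix of the others beats 13×33 = 429.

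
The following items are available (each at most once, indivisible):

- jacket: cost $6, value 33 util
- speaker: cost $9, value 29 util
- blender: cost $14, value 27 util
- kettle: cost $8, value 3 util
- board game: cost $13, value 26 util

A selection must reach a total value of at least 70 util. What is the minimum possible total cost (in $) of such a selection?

28

Subsets with value ≥ 70, sorted by total cost:
- jacket+speaker+board game: cost 28, value 88
- jacket+speaker+blender: cost 29, value 89
- jacket+blender+board game: cost 33, value 86
- jacket+speaker+kettle+board game: cost 36, value 91
Minimum cost: 28 $.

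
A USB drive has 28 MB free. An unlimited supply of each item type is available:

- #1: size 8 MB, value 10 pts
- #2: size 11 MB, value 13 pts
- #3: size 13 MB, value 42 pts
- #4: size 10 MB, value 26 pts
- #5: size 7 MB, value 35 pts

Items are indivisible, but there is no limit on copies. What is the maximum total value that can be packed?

140 pts

Best value-per-unit is #5 at 35/7, and filling with it alone uses size 4×7=28. No mix of the others beats 4×35 = 140.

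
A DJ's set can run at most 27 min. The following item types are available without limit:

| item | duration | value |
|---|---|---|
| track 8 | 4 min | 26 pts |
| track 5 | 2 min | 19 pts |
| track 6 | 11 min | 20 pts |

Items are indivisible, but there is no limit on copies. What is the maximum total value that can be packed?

Best value-per-unit is track 5 at 19/2, and filling with it alone uses duration 13×2=26. No mix of the others beats 13×19 = 247.

247 pts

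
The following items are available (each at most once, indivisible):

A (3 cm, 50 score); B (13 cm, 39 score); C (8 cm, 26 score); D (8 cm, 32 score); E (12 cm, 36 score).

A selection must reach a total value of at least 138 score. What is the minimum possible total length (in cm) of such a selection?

31

Subsets with value ≥ 138, sorted by total length:
- A+C+D+E: length 31, value 144
- A+B+C+D: length 32, value 147
- A+B+D+E: length 36, value 157
Minimum length: 31 cm.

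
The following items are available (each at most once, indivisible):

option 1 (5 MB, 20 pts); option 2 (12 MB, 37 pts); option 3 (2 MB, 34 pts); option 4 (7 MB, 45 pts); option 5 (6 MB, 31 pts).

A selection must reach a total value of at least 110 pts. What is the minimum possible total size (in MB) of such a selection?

15

Subsets with value ≥ 110, sorted by total size:
- option 3+option 4+option 5: size 15, value 110
- option 1+option 3+option 4+option 5: size 20, value 130
- option 2+option 3+option 4: size 21, value 116
Minimum size: 15 MB.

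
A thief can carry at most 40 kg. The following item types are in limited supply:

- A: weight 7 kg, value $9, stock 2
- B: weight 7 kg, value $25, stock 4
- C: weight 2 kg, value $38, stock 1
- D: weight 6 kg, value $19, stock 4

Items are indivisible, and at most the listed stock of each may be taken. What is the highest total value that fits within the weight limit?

Top feasible selections:
- 2×B + 1×C + 4×D: weight 40, value 164
- 4×B + 1×C + 1×D: weight 36, value 157
Best: $164.

$164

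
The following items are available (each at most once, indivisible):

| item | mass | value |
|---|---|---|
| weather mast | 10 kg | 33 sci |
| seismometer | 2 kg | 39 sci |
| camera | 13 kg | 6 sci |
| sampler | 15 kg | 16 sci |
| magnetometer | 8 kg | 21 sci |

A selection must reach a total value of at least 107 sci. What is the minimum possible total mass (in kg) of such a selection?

Subsets with value ≥ 107, sorted by total mass:
- weather mast+seismometer+sampler+magnetometer: mass 35, value 109
- weather mast+seismometer+camera+sampler+magnetometer: mass 48, value 115
Minimum mass: 35 kg.

35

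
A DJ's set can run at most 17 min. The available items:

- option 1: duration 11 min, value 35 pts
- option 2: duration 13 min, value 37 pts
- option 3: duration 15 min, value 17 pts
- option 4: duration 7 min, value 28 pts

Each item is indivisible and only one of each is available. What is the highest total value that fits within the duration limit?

This is a 0/1 knapsack; check combinations near the capacity.
- option 2: duration 13, value 37
- option 1: duration 11, value 35
- option 4: duration 7, value 28
Best: 37 pts.

37 pts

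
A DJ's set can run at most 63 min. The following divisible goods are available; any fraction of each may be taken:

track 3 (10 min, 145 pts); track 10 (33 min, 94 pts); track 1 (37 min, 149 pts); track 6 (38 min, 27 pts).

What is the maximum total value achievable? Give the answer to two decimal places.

Take in order of value per unit:
- track 3 (145/10 per unit): all 10 → value 145, running total 145.00
- track 1 (149/37 per unit): all 37 → value 149, running total 294.00
- track 10 (94/33 per unit): 16 of 33 → value 16×94/33 = 45.5758, running total 339.58
Total 339.58.

339.58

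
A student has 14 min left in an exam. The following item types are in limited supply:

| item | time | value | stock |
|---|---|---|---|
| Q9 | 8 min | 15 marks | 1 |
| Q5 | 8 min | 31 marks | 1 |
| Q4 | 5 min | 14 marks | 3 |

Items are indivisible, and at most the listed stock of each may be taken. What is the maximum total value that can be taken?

Top feasible selections:
- 1×Q5 + 1×Q4: time 13, value 45
- 1×Q5: time 8, value 31
- 1×Q9 + 1×Q4: time 13, value 29
Best: 45 marks.

45 marks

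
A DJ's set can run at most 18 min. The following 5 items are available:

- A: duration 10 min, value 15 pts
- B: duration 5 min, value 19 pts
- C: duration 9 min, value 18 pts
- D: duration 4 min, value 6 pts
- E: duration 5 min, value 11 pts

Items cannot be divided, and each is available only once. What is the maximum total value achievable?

43 pts

This is a 0/1 knapsack; check combinations near the capacity.
- B+C+D: duration 5+9+4=18, value 19+18+6=43
- B+C: duration 5+9=14, value 19+18=37
- B+D+E: duration 5+4+5=14, value 19+6+11=36
- C+D+E: duration 9+4+5=18, value 18+6+11=35
- A+B: duration 10+5=15, value 15+19=34
Best: 43 pts.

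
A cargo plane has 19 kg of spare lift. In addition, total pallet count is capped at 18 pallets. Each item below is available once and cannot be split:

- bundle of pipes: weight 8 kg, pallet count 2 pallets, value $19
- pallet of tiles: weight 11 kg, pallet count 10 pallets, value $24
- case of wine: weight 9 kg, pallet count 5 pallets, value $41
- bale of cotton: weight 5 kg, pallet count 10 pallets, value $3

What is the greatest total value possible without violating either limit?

$60

Feasible sets respecting both limits:
- bundle of pipes+case of wine: weight 17, pallet count 7, value 60
- case of wine+bale of cotton: weight 14, pallet count 15, value 44
- bundle of pipes+pallet of tiles: weight 19, pallet count 12, value 43
Best: $60.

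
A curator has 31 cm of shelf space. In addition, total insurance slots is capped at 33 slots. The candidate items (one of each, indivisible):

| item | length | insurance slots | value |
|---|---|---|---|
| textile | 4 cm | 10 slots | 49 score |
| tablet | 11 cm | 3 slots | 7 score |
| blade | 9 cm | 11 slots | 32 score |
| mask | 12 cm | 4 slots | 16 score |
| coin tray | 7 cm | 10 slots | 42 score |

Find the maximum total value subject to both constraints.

Feasible sets respecting both limits:
- textile+blade+coin tray: length 20, insurance slots 31, value 123
- textile+mask+coin tray: length 23, insurance slots 24, value 107
- textile+tablet+coin tray: length 22, insurance slots 23, value 98
Best: 123 score.

123 score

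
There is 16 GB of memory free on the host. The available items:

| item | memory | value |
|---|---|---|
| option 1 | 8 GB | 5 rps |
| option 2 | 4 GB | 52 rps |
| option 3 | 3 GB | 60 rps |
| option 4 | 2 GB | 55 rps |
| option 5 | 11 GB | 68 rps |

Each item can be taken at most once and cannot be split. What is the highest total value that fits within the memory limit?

183 rps

This is a 0/1 knapsack; check combinations near the capacity.
- option 3+option 4+option 5: memory 3+2+11=16, value 60+55+68=183
- option 2+option 3+option 4: memory 4+3+2=9, value 52+60+55=167
- option 3+option 5: memory 3+11=14, value 60+68=128
- option 4+option 5: memory 2+11=13, value 55+68=123
Best: 183 rps.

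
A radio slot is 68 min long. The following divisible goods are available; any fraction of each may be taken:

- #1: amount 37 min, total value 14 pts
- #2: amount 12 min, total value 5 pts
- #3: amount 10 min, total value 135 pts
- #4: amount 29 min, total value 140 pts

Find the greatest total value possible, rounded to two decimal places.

Take in order of value per unit:
- #3 (135/10 per unit): all 10 → value 135, running total 135.00
- #4 (140/29 per unit): all 29 → value 140, running total 275.00
- #2 (5/12 per unit): all 12 → value 5, running total 280.00
- #1 (14/37 per unit): 17 of 37 → value 17×14/37 = 6.4324, running total 286.43
Total 286.43.

286.43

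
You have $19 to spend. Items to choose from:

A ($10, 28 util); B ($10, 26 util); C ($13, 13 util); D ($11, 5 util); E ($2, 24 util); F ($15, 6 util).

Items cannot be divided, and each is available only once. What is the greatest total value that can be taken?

52 util

This is a 0/1 knapsack; check combinations near the capacity.
- A+E: cost 10+2=12, value 28+24=52
- B+E: cost 10+2=12, value 26+24=50
- C+E: cost 13+2=15, value 13+24=37
- E+F: cost 2+15=17, value 24+6=30
- D+E: cost 11+2=13, value 5+24=29
Best: 52 util.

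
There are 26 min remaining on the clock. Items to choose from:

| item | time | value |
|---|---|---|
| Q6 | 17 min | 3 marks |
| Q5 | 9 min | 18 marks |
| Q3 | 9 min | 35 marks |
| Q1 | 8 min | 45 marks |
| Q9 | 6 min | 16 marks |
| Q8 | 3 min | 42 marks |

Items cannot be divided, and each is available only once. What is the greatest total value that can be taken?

Check high-value combinations within 26 min:
- Q3+Q1+Q9+Q8: time 9+8+6+3=26, value 35+45+16+42=138
- Q3+Q1+Q8: time 9+8+3=20, value 35+45+42=122
- Q5+Q1+Q9+Q8: time 9+8+6+3=26, value 18+45+16+42=121
Best: 138 marks.

138 marks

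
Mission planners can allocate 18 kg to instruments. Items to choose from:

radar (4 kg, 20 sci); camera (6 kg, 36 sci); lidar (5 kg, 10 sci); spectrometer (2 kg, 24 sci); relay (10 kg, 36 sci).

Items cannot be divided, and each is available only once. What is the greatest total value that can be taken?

Check high-value combinations within 18 kg:
- camera+spectrometer+relay: mass 6+2+10=18, value 36+24+36=96
- radar+camera+lidar+spectrometer: mass 4+6+5+2=17, value 20+36+10+24=90
- radar+camera+spectrometer: mass 4+6+2=12, value 20+36+24=80
Best: 96 sci.

96 sci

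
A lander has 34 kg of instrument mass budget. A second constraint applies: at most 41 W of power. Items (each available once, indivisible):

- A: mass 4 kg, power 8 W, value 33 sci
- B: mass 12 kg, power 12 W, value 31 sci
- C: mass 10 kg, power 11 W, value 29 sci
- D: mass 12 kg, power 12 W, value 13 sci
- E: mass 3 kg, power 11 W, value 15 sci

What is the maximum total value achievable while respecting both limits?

Feasible sets respecting both limits:
- A+B+C: mass 26, power 31, value 93
- A+B+E: mass 19, power 31, value 79
- A+B+D: mass 28, power 32, value 77
- A+C+E: mass 17, power 30, value 77
Best: 93 sci.

93 sci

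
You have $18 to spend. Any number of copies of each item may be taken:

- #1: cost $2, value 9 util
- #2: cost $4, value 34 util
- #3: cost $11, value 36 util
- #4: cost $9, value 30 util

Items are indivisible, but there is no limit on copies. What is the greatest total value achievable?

Best value-per-unit is #2 at 34/4; filling with it alone gives 4×34 = 136.
Optimal mix: 1×#1 + 4×#2 → cost 18, value 145.

145 util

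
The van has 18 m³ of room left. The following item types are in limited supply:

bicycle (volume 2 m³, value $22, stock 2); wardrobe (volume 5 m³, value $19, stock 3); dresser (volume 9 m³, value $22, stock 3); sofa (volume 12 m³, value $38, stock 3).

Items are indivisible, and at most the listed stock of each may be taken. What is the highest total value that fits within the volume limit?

Best selections within volume 18 and stock limits:
- 2×bicycle + 1×wardrobe + 1×dresser: volume 18, value 85
- 2×bicycle + 2×wardrobe: volume 14, value 82
- 2×bicycle + 1×sofa: volume 16, value 82
- 1×bicycle + 3×wardrobe: volume 17, value 79
Best: $85.

$85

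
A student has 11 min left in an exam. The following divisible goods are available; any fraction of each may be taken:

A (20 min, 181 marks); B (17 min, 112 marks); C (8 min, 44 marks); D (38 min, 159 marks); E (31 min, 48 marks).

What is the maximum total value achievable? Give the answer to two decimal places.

Take in order of value per unit:
- A (181/20 per unit): 11 of 20 → value 11×181/20 = 99.5500, running total 99.55
Total 99.55.

99.55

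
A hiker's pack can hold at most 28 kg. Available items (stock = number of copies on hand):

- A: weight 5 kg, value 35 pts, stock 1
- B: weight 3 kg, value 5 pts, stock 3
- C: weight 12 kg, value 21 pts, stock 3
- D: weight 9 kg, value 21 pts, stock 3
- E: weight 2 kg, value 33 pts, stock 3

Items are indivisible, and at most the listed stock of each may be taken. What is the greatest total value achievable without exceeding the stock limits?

Best selections within weight 28 and stock limits:
- 1×A + 2×B + 1×D + 3×E: weight 26, value 165
- 1×A + 1×B + 1×D + 3×E: weight 23, value 160
- 1×A + 1×B + 1×C + 3×E: weight 26, value 160
Best: 165 pts.

165 pts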